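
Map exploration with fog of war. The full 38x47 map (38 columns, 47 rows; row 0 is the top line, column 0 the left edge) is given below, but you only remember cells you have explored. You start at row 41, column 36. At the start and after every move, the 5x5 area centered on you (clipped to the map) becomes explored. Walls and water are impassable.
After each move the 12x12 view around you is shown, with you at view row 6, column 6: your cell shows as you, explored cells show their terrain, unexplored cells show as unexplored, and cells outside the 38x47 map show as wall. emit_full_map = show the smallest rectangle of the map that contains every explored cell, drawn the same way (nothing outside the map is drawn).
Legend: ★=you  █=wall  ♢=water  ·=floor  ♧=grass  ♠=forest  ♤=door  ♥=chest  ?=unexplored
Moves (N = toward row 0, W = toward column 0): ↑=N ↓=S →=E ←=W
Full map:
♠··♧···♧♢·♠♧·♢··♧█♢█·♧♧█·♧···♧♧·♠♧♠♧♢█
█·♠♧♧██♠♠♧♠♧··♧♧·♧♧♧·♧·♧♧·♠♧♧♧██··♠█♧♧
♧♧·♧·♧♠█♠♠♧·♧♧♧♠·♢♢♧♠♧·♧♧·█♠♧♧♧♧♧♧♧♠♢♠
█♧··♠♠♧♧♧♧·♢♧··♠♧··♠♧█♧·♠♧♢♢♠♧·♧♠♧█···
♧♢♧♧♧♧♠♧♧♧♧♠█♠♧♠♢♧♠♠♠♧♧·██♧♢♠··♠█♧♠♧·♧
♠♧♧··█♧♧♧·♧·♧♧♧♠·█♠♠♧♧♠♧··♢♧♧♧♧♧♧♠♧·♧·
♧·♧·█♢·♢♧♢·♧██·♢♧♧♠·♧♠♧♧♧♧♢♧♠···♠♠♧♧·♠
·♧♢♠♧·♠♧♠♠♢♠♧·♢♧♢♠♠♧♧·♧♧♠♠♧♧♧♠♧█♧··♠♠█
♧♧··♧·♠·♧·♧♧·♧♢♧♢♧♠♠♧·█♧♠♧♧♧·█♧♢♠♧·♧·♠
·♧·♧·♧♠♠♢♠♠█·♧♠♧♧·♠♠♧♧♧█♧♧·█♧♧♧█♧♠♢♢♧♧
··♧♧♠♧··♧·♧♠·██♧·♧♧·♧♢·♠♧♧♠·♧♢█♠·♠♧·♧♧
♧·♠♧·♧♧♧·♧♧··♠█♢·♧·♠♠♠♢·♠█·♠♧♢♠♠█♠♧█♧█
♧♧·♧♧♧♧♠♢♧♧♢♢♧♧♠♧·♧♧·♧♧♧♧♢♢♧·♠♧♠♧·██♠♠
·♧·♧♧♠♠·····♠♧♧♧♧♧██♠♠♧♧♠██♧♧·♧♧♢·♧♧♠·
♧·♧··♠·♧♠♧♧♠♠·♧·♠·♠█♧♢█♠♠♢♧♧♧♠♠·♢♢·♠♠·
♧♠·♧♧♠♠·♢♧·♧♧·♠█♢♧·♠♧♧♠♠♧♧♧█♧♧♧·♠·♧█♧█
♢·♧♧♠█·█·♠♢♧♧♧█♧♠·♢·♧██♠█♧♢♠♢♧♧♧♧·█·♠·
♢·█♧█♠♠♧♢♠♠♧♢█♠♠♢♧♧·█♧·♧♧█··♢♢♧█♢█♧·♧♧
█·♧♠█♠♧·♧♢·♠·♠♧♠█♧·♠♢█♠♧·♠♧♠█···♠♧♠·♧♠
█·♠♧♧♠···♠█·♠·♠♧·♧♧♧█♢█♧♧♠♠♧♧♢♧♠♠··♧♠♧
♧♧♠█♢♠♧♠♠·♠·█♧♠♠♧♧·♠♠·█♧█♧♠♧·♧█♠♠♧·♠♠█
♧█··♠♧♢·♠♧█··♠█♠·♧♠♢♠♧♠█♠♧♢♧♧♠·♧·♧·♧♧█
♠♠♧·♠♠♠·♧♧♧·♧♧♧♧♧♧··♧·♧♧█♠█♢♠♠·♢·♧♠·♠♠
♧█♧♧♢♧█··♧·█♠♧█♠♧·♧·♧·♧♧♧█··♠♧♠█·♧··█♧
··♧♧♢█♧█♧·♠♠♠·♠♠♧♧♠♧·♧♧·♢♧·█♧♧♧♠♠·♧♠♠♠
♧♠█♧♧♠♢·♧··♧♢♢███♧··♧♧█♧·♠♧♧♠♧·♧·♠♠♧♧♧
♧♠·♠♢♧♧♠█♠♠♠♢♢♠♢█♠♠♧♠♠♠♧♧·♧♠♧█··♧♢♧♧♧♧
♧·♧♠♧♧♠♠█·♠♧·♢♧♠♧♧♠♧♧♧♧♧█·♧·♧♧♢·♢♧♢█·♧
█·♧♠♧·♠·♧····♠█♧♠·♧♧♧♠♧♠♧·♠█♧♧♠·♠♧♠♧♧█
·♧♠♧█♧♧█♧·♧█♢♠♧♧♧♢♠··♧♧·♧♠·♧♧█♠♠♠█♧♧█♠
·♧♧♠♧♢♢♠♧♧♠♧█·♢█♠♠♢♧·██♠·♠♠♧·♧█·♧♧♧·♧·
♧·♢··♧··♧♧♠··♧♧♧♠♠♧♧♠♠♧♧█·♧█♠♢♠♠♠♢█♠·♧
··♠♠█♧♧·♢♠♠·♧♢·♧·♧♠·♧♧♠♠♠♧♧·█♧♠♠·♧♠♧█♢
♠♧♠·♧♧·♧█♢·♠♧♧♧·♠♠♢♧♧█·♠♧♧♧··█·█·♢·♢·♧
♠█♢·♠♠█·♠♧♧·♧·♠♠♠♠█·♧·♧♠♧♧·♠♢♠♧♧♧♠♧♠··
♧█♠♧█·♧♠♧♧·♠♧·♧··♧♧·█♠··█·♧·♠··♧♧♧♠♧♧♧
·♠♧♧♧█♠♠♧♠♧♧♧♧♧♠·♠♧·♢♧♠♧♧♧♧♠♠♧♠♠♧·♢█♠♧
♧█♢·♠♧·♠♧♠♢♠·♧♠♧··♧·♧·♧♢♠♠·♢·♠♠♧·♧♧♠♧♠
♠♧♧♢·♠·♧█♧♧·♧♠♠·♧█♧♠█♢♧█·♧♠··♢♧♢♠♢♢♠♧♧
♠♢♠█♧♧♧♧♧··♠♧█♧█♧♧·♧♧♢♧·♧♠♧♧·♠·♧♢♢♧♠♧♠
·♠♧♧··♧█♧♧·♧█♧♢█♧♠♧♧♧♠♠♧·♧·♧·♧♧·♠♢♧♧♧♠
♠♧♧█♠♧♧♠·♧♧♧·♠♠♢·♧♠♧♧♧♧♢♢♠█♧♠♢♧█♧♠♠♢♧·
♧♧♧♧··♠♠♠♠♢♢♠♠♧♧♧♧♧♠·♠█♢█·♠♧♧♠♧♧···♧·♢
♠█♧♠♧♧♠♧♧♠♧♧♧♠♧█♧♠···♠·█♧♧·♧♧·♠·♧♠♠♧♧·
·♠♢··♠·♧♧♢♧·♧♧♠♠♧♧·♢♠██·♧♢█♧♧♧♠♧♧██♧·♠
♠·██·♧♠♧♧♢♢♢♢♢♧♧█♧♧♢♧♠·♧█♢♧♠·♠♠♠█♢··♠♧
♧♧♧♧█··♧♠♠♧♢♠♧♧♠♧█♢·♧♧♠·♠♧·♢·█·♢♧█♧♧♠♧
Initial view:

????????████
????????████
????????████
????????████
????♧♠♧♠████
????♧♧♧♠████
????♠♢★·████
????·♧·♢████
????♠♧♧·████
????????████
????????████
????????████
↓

????????████
????????████
????????████
????♧♠♧♠████
????♧♧♧♠████
????♠♢♧·████
????·♧★♢████
????♠♧♧·████
????█♧·♠████
????????████
????????████
████████████

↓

????????████
????????████
????♧♠♧♠████
????♧♧♧♠████
????♠♢♧·████
????·♧·♢████
????♠♧★·████
????█♧·♠████
????··♠♧████
????????████
████████████
████████████

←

?????????███
?????????███
?????♧♠♧♠███
?????♧♧♧♠███
????♠♠♢♧·███
????··♧·♢███
????♠♠★♧·███
????██♧·♠███
????♢··♠♧███
?????????███
████████████
████████████

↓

?????????███
?????♧♠♧♠███
?????♧♧♧♠███
????♠♠♢♧·███
????··♧·♢███
????♠♠♧♧·███
????██★·♠███
????♢··♠♧███
????█♧♧♠♧███
████████████
████████████
████████████

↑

?????????███
?????????███
?????♧♠♧♠███
?????♧♧♧♠███
????♠♠♢♧·███
????··♧·♢███
????♠♠★♧·███
????██♧·♠███
????♢··♠♧███
????█♧♧♠♧███
████████████
████████████

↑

?????????███
?????????███
?????????███
?????♧♠♧♠███
????♢♧♧♧♠███
????♠♠♢♧·███
????··★·♢███
????♠♠♧♧·███
????██♧·♠███
????♢··♠♧███
????█♧♧♠♧███
████████████

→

????????████
????????████
????????████
????♧♠♧♠████
???♢♧♧♧♠████
???♠♠♢♧·████
???··♧★♢████
???♠♠♧♧·████
???██♧·♠████
???♢··♠♧████
???█♧♧♠♧████
████████████

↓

????????████
????????████
????♧♠♧♠████
???♢♧♧♧♠████
???♠♠♢♧·████
???··♧·♢████
???♠♠♧★·████
???██♧·♠████
???♢··♠♧████
???█♧♧♠♧████
████████████
████████████

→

???????█████
???????█████
???♧♠♧♠█████
??♢♧♧♧♠█████
??♠♠♢♧·█████
??··♧·♢█████
??♠♠♧♧★█████
??██♧·♠█████
??♢··♠♧█████
??█♧♧♠♧█████
████████████
████████████

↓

???????█████
???♧♠♧♠█████
??♢♧♧♧♠█████
??♠♠♢♧·█████
??··♧·♢█████
??♠♠♧♧·█████
??██♧·★█████
??♢··♠♧█████
??█♧♧♠♧█████
████████████
████████████
████████████

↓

???♧♠♧♠█████
??♢♧♧♧♠█████
??♠♠♢♧·█████
??··♧·♢█████
??♠♠♧♧·█████
??██♧·♠█████
??♢··♠★█████
??█♧♧♠♧█████
████████████
████████████
████████████
████████████

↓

??♢♧♧♧♠█████
??♠♠♢♧·█████
??··♧·♢█████
??♠♠♧♧·█████
??██♧·♠█████
??♢··♠♧█████
??█♧♧♠★█████
████████████
████████████
████████████
████████████
████████████

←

???♢♧♧♧♠████
???♠♠♢♧·████
???··♧·♢████
???♠♠♧♧·████
???██♧·♠████
???♢··♠♧████
???█♧♧★♧████
████████████
████████████
████████████
████████████
████████████

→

??♢♧♧♧♠█████
??♠♠♢♧·█████
??··♧·♢█████
??♠♠♧♧·█████
??██♧·♠█████
??♢··♠♧█████
??█♧♧♠★█████
████████████
████████████
████████████
████████████
████████████

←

???♢♧♧♧♠████
???♠♠♢♧·████
???··♧·♢████
???♠♠♧♧·████
???██♧·♠████
???♢··♠♧████
???█♧♧★♧████
████████████
████████████
████████████
████████████
████████████


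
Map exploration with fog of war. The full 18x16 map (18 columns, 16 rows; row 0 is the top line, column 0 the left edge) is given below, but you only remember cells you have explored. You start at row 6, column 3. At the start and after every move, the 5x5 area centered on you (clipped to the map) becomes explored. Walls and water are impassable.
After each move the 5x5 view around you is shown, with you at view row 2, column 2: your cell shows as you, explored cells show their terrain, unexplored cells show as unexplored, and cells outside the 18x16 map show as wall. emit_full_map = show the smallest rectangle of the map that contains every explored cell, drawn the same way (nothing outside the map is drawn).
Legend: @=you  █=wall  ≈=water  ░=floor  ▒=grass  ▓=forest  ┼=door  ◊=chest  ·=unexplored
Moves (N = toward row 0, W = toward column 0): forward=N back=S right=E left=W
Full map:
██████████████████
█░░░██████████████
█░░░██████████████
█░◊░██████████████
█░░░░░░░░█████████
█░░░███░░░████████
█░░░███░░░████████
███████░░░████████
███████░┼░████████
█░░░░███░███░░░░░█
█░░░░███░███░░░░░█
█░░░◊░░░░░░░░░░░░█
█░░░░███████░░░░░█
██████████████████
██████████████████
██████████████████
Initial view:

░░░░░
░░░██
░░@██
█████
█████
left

█░░░░
█░░░█
█░@░█
█████
█████

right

░░░░░
░░░██
░░@██
█████
█████

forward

░◊░██
░░░░░
░░@██
░░░██
█████

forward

░░░██
░◊░██
░░@░░
░░░██
░░░██

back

░◊░██
░░░░░
░░@██
░░░██
█████

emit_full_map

·░░░██
·░◊░██
█░░░░░
█░░@██
█░░░██
██████
██████

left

█░◊░█
█░░░░
█░@░█
█░░░█
█████

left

██░◊░
██░░░
██@░░
██░░░
█████

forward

██░░░
██░◊░
██@░░
██░░░
██░░░

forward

██░░░
██░░░
██@◊░
██░░░
██░░░

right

█░░░█
█░░░█
█░@░█
█░░░░
█░░░█

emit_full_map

█░░░█·
█░░░██
█░@░██
█░░░░░
█░░░██
█░░░██
██████
██████

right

░░░██
░░░██
░◊@██
░░░░░
░░░██

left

█░░░█
█░░░█
█░@░█
█░░░░
█░░░█

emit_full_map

█░░░██
█░░░██
█░@░██
█░░░░░
█░░░██
█░░░██
██████
██████


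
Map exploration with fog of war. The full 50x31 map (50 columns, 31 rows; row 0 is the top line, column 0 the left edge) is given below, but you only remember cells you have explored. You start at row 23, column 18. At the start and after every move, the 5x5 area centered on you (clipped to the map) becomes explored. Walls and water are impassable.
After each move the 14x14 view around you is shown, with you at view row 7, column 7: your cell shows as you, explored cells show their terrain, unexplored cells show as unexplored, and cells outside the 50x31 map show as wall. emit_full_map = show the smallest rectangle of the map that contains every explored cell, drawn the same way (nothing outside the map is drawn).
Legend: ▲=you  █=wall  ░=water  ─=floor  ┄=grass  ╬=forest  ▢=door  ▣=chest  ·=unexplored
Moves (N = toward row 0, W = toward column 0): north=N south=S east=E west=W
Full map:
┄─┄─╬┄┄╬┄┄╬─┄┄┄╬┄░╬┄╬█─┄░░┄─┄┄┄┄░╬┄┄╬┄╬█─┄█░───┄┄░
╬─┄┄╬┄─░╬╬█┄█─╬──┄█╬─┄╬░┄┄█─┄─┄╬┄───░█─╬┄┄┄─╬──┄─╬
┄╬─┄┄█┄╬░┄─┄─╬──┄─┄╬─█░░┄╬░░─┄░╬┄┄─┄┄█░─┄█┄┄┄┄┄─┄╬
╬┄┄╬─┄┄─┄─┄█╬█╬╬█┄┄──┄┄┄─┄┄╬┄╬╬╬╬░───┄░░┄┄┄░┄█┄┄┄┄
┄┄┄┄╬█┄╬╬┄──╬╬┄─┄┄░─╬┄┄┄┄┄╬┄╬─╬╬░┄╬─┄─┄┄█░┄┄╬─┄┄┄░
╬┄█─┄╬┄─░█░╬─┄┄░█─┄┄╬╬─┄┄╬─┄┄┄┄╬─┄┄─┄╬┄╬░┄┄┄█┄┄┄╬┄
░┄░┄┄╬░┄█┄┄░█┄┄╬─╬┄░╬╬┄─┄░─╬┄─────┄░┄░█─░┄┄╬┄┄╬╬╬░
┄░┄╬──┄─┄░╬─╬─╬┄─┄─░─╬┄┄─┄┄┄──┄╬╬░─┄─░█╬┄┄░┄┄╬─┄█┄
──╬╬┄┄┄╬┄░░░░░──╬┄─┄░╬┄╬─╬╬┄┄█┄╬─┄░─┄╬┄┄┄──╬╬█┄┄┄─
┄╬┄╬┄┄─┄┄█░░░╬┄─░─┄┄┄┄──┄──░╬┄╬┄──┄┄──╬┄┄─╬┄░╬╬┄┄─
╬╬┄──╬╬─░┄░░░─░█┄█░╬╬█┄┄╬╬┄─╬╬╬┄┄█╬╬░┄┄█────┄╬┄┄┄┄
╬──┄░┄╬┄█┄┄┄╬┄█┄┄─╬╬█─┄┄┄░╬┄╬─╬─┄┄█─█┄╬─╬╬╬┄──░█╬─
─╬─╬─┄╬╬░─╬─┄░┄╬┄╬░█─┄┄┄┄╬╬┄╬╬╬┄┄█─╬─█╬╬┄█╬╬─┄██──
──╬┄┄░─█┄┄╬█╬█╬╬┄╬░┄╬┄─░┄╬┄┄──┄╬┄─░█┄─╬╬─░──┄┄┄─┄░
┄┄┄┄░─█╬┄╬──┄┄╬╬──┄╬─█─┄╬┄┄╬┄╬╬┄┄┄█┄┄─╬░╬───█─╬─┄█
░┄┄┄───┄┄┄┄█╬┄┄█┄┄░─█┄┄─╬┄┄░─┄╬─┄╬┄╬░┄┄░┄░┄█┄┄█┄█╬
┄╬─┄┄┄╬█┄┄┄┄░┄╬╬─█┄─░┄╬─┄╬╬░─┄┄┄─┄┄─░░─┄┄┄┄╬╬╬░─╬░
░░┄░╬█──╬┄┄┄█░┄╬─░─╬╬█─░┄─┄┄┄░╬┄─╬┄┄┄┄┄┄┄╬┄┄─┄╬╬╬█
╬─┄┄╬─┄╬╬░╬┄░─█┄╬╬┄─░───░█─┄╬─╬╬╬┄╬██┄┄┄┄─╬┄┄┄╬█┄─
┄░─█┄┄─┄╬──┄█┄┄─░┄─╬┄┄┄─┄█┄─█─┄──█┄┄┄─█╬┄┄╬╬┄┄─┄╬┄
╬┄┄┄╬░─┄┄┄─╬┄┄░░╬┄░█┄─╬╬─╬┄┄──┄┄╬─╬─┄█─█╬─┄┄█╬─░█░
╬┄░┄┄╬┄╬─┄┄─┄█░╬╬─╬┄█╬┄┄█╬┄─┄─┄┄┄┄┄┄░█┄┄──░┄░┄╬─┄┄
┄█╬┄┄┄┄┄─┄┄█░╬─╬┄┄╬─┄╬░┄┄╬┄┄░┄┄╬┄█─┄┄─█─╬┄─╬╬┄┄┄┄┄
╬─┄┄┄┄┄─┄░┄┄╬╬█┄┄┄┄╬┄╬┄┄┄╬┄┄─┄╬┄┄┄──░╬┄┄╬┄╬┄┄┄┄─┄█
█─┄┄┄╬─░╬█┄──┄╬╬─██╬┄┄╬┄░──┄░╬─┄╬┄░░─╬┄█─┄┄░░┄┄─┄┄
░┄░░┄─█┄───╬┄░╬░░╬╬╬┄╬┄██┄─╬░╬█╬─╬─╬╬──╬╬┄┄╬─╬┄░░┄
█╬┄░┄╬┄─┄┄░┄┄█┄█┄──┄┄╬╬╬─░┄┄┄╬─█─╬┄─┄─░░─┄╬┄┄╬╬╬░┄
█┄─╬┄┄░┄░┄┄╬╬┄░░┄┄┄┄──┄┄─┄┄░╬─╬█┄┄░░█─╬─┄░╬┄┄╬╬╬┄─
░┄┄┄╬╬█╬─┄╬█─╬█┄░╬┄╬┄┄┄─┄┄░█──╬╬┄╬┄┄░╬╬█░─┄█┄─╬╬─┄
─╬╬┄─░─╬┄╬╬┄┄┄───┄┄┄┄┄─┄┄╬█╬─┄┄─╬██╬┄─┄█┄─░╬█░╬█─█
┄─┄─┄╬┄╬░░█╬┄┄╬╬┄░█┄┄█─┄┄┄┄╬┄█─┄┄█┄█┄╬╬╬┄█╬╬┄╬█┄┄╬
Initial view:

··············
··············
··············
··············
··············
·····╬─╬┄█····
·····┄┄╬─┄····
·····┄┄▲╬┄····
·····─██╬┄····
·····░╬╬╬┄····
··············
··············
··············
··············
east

··············
··············
··············
··············
··············
····╬─╬┄█╬····
····┄┄╬─┄╬····
····┄┄┄▲┄╬····
····─██╬┄┄····
····░╬╬╬┄╬····
··············
··············
··············
··············

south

··············
··············
··············
··············
····╬─╬┄█╬····
····┄┄╬─┄╬····
····┄┄┄╬┄╬····
····─██▲┄┄····
····░╬╬╬┄╬····
·····──┄┄╬····
··············
··············
··············
··············

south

··············
··············
··············
····╬─╬┄█╬····
····┄┄╬─┄╬····
····┄┄┄╬┄╬····
····─██╬┄┄····
····░╬╬▲┄╬····
·····──┄┄╬····
·····┄┄┄──····
··············
··············
··············
██████████████

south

··············
··············
····╬─╬┄█╬····
····┄┄╬─┄╬····
····┄┄┄╬┄╬····
····─██╬┄┄····
····░╬╬╬┄╬····
·····──▲┄╬····
·····┄┄┄──····
·····╬┄╬┄┄····
··············
··············
██████████████
██████████████

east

··············
··············
···╬─╬┄█╬·····
···┄┄╬─┄╬·····
···┄┄┄╬┄╬·····
···─██╬┄┄╬····
···░╬╬╬┄╬┄····
····──┄▲╬╬····
····┄┄┄──┄····
····╬┄╬┄┄┄····
··············
··············
██████████████
██████████████

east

··············
··············
··╬─╬┄█╬······
··┄┄╬─┄╬······
··┄┄┄╬┄╬······
··─██╬┄┄╬┄····
··░╬╬╬┄╬┄█····
···──┄┄▲╬╬····
···┄┄┄──┄┄····
···╬┄╬┄┄┄─····
··············
··············
██████████████
██████████████

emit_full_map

╬─╬┄█╬··
┄┄╬─┄╬··
┄┄┄╬┄╬··
─██╬┄┄╬┄
░╬╬╬┄╬┄█
·──┄┄▲╬╬
·┄┄┄──┄┄
·╬┄╬┄┄┄─

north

··············
··············
··············
··╬─╬┄█╬······
··┄┄╬─┄╬······
··┄┄┄╬┄╬┄┄····
··─██╬┄┄╬┄····
··░╬╬╬┄▲┄█····
···──┄┄╬╬╬····
···┄┄┄──┄┄····
···╬┄╬┄┄┄─····
··············
··············
██████████████

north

··············
··············
··············
··············
··╬─╬┄█╬······
··┄┄╬─┄╬░┄····
··┄┄┄╬┄╬┄┄····
··─██╬┄▲╬┄····
··░╬╬╬┄╬┄█····
···──┄┄╬╬╬····
···┄┄┄──┄┄····
···╬┄╬┄┄┄─····
··············
··············

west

··············
··············
··············
··············
···╬─╬┄█╬·····
···┄┄╬─┄╬░┄···
···┄┄┄╬┄╬┄┄···
···─██╬▲┄╬┄···
···░╬╬╬┄╬┄█···
····──┄┄╬╬╬···
····┄┄┄──┄┄···
····╬┄╬┄┄┄─···
··············
··············

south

··············
··············
··············
···╬─╬┄█╬·····
···┄┄╬─┄╬░┄···
···┄┄┄╬┄╬┄┄···
···─██╬┄┄╬┄···
···░╬╬╬▲╬┄█···
····──┄┄╬╬╬···
····┄┄┄──┄┄···
····╬┄╬┄┄┄─···
··············
··············
██████████████

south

··············
··············
···╬─╬┄█╬·····
···┄┄╬─┄╬░┄···
···┄┄┄╬┄╬┄┄···
···─██╬┄┄╬┄···
···░╬╬╬┄╬┄█···
····──┄▲╬╬╬···
····┄┄┄──┄┄···
····╬┄╬┄┄┄─···
··············
··············
██████████████
██████████████

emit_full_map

╬─╬┄█╬··
┄┄╬─┄╬░┄
┄┄┄╬┄╬┄┄
─██╬┄┄╬┄
░╬╬╬┄╬┄█
·──┄▲╬╬╬
·┄┄┄──┄┄
·╬┄╬┄┄┄─

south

··············
···╬─╬┄█╬·····
···┄┄╬─┄╬░┄···
···┄┄┄╬┄╬┄┄···
···─██╬┄┄╬┄···
···░╬╬╬┄╬┄█···
····──┄┄╬╬╬···
····┄┄┄▲─┄┄···
····╬┄╬┄┄┄─···
·····┄┄┄┄─····
··············
██████████████
██████████████
██████████████

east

··············
··╬─╬┄█╬······
··┄┄╬─┄╬░┄····
··┄┄┄╬┄╬┄┄····
··─██╬┄┄╬┄····
··░╬╬╬┄╬┄█····
···──┄┄╬╬╬····
···┄┄┄─▲┄┄····
···╬┄╬┄┄┄─····
····┄┄┄┄─┄····
··············
██████████████
██████████████
██████████████

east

··············
·╬─╬┄█╬·······
·┄┄╬─┄╬░┄·····
·┄┄┄╬┄╬┄┄·····
·─██╬┄┄╬┄·····
·░╬╬╬┄╬┄██····
··──┄┄╬╬╬─····
··┄┄┄──▲┄─····
··╬┄╬┄┄┄─┄····
···┄┄┄┄─┄┄····
··············
██████████████
██████████████
██████████████

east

··············
╬─╬┄█╬········
┄┄╬─┄╬░┄······
┄┄┄╬┄╬┄┄······
─██╬┄┄╬┄······
░╬╬╬┄╬┄██┄····
·──┄┄╬╬╬─░····
·┄┄┄──┄▲─┄····
·╬┄╬┄┄┄─┄┄····
··┄┄┄┄─┄┄╬····
··············
██████████████
██████████████
██████████████

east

··············
─╬┄█╬·········
┄╬─┄╬░┄·······
┄┄╬┄╬┄┄·······
██╬┄┄╬┄·······
╬╬╬┄╬┄██┄─····
──┄┄╬╬╬─░┄····
┄┄┄──┄┄▲┄┄····
╬┄╬┄┄┄─┄┄░····
·┄┄┄┄─┄┄╬█····
··············
██████████████
██████████████
██████████████

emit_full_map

╬─╬┄█╬·····
┄┄╬─┄╬░┄···
┄┄┄╬┄╬┄┄···
─██╬┄┄╬┄···
░╬╬╬┄╬┄██┄─
·──┄┄╬╬╬─░┄
·┄┄┄──┄┄▲┄┄
·╬┄╬┄┄┄─┄┄░
··┄┄┄┄─┄┄╬█


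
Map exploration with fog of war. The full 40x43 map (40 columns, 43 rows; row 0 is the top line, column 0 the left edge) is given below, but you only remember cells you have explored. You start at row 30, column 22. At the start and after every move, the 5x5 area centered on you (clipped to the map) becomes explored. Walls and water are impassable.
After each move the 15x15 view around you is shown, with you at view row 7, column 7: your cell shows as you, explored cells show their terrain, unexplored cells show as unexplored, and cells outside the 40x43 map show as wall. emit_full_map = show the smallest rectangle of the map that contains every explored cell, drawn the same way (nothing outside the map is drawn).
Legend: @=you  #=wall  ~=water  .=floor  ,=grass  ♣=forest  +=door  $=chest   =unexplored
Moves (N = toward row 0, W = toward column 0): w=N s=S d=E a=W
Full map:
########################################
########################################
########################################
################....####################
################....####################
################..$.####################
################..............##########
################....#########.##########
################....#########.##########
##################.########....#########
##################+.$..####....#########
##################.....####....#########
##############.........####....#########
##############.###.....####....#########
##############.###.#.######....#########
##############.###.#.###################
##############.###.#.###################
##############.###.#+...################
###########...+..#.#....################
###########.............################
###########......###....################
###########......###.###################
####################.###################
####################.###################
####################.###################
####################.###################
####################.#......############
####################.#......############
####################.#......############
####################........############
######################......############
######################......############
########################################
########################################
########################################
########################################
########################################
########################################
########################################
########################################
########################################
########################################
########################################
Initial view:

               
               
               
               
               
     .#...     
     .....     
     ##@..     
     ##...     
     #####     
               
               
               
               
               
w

               
               
               
               
               
     .#...     
     .#...     
     ..@..     
     ##...     
     ##...     
     #####     
               
               
               
               

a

               
               
               
               
               
     #.#...    
     #.#...    
     #.@...    
     ###...    
     ###...    
      #####    
               
               
               
               

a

               
               
               
               
               
     ##.#...   
     ##.#...   
     ##@....   
     ####...   
     ####...   
       #####   
               
               
               
               

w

               
               
               
               
               
     ##.#.     
     ##.#...   
     ##@#...   
     ##.....   
     ####...   
     ####...   
       #####   
               
               
               

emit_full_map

##.#.  
##.#...
##@#...
##.....
####...
####...
  #####

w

               
               
               
               
               
     ##.##     
     ##.#.     
     ##@#...   
     ##.#...   
     ##.....   
     ####...   
     ####...   
       #####   
               
               

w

               
               
               
               
               
     ##.##     
     ##.##     
     ##@#.     
     ##.#...   
     ##.#...   
     ##.....   
     ####...   
     ####...   
       #####   
               

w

               
               
               
               
               
     ##.##     
     ##.##     
     ##@##     
     ##.#.     
     ##.#...   
     ##.#...   
     ##.....   
     ####...   
     ####...   
       #####   

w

               
               
               
               
               
     ##.##     
     ##.##     
     ##@##     
     ##.##     
     ##.#.     
     ##.#...   
     ##.#...   
     ##.....   
     ####...   
     ####...   

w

               
               
               
               
               
     ##.##     
     ##.##     
     ##@##     
     ##.##     
     ##.##     
     ##.#.     
     ##.#...   
     ##.#...   
     ##.....   
     ####...   

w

               
               
               
               
               
     ##...     
     ##.##     
     ##@##     
     ##.##     
     ##.##     
     ##.##     
     ##.#.     
     ##.#...   
     ##.#...   
     ##.....   

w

               
               
               
               
               
     .....     
     ##...     
     ##@##     
     ##.##     
     ##.##     
     ##.##     
     ##.##     
     ##.#.     
     ##.#...   
     ##.#...   

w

               
               
               
               
               
     .#...     
     .....     
     ##@..     
     ##.##     
     ##.##     
     ##.##     
     ##.##     
     ##.##     
     ##.#.     
     ##.#...   

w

               
               
               
               
               
     .#+..     
     .#...     
     ..@..     
     ##...     
     ##.##     
     ##.##     
     ##.##     
     ##.##     
     ##.##     
     ##.#.     

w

               
               
               
               
               
     .#.##     
     .#+..     
     .#@..     
     .....     
     ##...     
     ##.##     
     ##.##     
     ##.##     
     ##.##     
     ##.##     

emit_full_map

.#.##  
.#+..  
.#@..  
.....  
##...  
##.##  
##.##  
##.##  
##.##  
##.##  
##.#.  
##.#...
##.#...
##.....
####...
####...
  #####


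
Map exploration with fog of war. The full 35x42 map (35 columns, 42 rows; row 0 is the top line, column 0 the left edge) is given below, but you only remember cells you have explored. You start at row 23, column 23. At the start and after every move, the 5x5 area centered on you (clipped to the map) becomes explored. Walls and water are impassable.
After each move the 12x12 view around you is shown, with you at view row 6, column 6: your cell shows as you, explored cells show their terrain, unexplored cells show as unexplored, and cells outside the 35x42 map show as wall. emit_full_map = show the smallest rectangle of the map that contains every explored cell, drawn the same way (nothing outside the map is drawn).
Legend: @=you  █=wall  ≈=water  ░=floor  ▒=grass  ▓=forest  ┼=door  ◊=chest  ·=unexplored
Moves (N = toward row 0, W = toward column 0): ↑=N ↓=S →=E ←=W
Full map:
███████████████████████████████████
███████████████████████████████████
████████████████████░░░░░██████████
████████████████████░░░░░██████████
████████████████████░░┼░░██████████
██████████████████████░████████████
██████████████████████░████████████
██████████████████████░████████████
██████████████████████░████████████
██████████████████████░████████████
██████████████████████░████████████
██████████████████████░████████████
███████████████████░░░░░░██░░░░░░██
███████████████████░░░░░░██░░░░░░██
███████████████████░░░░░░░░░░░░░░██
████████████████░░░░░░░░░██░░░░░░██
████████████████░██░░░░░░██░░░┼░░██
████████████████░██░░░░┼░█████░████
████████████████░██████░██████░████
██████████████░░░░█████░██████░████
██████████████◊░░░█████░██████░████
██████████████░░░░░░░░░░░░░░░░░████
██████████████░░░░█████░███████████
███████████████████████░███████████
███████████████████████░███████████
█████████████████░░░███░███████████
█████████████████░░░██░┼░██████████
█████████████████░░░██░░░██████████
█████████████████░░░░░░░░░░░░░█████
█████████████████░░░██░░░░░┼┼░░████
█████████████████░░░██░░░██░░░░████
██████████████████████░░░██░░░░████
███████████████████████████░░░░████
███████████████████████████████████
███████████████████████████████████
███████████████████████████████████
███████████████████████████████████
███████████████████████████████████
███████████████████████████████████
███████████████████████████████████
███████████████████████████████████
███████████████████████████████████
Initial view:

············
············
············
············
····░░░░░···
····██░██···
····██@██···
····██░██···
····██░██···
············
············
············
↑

············
············
············
············
····██░██···
····░░░░░···
····██@██···
····██░██···
····██░██···
····██░██···
············
············

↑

············
············
············
············
····██░██···
····██░██···
····░░@░░···
····██░██···
····██░██···
····██░██···
····██░██···
············

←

············
············
············
············
····███░██··
····███░██··
····░░@░░░··
····███░██··
····███░██··
·····██░██··
·····██░██··
············

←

············
············
············
············
····████░██·
····████░██·
····░░@░░░░·
····████░██·
····████░██·
······██░██·
······██░██·
············

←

············
············
············
············
····█████░██
····█████░██
····░░@░░░░░
····█████░██
····█████░██
·······██░██
·······██░██
············

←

············
············
············
············
····░█████░█
····░█████░█
····░░@░░░░░
····░█████░█
····██████░█
········██░█
········██░█
············

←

············
············
············
············
····░░█████░
····░░█████░
····░░@░░░░░
····░░█████░
····███████░
·········██░
·········██░
············

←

············
············
············
············
····░░░█████
····░░░█████
····░░@░░░░░
····░░░█████
····████████
··········██
··········██
············

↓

············
············
············
····░░░█████
····░░░█████
····░░░░░░░░
····░░@█████
····████████
····█████·██
··········██
············
············

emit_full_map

░░░█████░██
░░░█████░██
░░░░░░░░░░░
░░@█████░██
████████░██
█████·██░██
······██░██

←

············
············
············
·····░░░████
····◊░░░████
····░░░░░░░░
····░░@░████
····████████
····██████·█
···········█
············
············

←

············
············
············
······░░░███
····█◊░░░███
····█░░░░░░░
····█░@░░███
····████████
····███████·
············
············
············

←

············
············
············
·······░░░██
····██◊░░░██
····██░░░░░░
····██@░░░██
····████████
····████████
············
············
············

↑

············
············
············
············
····██░░░░██
····██◊░░░██
····██@░░░░░
····██░░░░██
····████████
····████████
············
············

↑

············
············
············
············
····████░···
····██░░░░██
····██@░░░██
····██░░░░░░
····██░░░░██
····████████
····████████
············

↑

············
············
············
············
····████░···
····████░···
····██@░░░██
····██◊░░░██
····██░░░░░░
····██░░░░██
····████████
····████████

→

············
············
············
············
···████░█···
···████░█···
···██░@░░███
···██◊░░░███
···██░░░░░░░
···██░░░░███
···█████████
···████████·

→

············
············
············
············
··████░██···
··████░██···
··██░░@░████
··██◊░░░████
··██░░░░░░░░
··██░░░░████
··██████████
··████████·█

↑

············
············
············
············
····██░██···
··████░██···
··████@██···
··██░░░░████
··██◊░░░████
··██░░░░░░░░
··██░░░░████
··██████████

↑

············
············
············
············
····██░░░···
····██░██···
··████@██···
··████░██···
··██░░░░████
··██◊░░░████
··██░░░░░░░░
··██░░░░████

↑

············
············
············
············
····█████···
····██░░░···
····██@██···
··████░██···
··████░██···
··██░░░░████
··██◊░░░████
··██░░░░░░░░

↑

············
············
············
············
····█████···
····█████···
····██@░░···
····██░██···
··████░██···
··████░██···
··██░░░░████
··██◊░░░████

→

············
············
············
············
···█████░···
···█████░···
···██░@░░···
···██░██░···
·████░██░···
·████░██····
·██░░░░█████
·██◊░░░█████

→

············
············
············
············
··█████░░···
··█████░░···
··██░░@░░···
··██░██░░···
████░██░░···
████░██·····
██░░░░█████░
██◊░░░█████░

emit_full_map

··█████░░·····
··█████░░·····
··██░░@░░·····
··██░██░░·····
████░██░░·····
████░██·······
██░░░░█████░██
██◊░░░█████░██
██░░░░░░░░░░░░
██░░░░█████░██
███████████░██
████████·██░██
·········██░██
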